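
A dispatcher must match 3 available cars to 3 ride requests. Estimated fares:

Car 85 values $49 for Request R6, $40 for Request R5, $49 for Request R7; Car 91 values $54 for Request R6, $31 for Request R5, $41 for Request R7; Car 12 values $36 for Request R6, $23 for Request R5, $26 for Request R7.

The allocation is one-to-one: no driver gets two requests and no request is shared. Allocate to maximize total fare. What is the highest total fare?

Optimal: Car 85→Request R7 ($49), Car 91→Request R6 ($54), Car 12→Request R5 ($23) — total 49+54+23 = $126.
Column-greedy (each request in turn goes to its best remaining driver) gives $120, worse by 6.
Next-best assignment: Car 85→Request R5, Car 91→Request R6, Car 12→Request R7 = $120.
Swapping Car 85↔Car 12 (Car 85→Request R5 $40, Car 12→Request R7 $26) loses 6.

Maximum total: $126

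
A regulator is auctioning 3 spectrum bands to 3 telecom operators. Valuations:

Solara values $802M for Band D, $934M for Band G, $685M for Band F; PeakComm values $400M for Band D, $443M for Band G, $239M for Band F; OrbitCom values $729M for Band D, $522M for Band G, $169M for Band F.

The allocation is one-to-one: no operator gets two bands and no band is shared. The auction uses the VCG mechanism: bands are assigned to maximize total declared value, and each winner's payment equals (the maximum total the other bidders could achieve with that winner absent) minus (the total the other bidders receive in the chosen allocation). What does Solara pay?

Efficient allocation: Solara→Band G ($934M), PeakComm→Band F ($239M), OrbitCom→Band D ($729M); total welfare W = $1902M.
Solara receives Band G at value $934M, so the others get W − 934 = $968M.
Without Solara: best allocation of the remaining 2 bidders over all 3 bands is PeakComm→Band G ($443M), OrbitCom→Band D ($729M), total $1172M.
VCG payment = (others' best without Solara) − (others' welfare with Solara) = 1172 − 968 = $204M.

Solara pays $204M.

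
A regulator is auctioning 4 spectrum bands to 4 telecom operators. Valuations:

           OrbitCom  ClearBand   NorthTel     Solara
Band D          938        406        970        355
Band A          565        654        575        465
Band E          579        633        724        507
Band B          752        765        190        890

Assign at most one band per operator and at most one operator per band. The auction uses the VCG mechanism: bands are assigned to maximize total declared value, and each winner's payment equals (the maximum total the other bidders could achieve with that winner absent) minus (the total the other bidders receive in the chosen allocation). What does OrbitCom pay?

OrbitCom pays $246M.

Efficient allocation: OrbitCom→Band D ($938M), ClearBand→Band A ($654M), NorthTel→Band E ($724M), Solara→Band B ($890M); total welfare W = $3206M.
OrbitCom receives Band D at value $938M, so the others get W − 938 = $2268M.
Without OrbitCom: best allocation of the remaining 3 bidders over all 4 bands is ClearBand→Band A ($654M), NorthTel→Band D ($970M), Solara→Band B ($890M), total $2514M.
VCG payment = (others' best without OrbitCom) − (others' welfare with OrbitCom) = 2514 − 2268 = $246M.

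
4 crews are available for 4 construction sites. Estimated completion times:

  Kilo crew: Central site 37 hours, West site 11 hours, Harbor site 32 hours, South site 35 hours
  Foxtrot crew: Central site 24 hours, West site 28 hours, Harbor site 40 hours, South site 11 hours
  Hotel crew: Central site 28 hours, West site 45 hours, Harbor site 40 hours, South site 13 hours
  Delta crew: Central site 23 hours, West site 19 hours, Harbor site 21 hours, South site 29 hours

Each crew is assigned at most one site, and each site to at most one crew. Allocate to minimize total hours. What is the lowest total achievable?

This is the linear assignment problem.
Optimal: Kilo crew→West site (11 hours), Foxtrot crew→Central site (24 hours), Hotel crew→South site (13 hours), Delta crew→Harbor site (21 hours) — total 11+24+13+21 = 69 hours.
Row-greedy (each crew in turn takes its cheapest remaining site) gives 71 hours, worse by 2.

Minimum total: 69 hours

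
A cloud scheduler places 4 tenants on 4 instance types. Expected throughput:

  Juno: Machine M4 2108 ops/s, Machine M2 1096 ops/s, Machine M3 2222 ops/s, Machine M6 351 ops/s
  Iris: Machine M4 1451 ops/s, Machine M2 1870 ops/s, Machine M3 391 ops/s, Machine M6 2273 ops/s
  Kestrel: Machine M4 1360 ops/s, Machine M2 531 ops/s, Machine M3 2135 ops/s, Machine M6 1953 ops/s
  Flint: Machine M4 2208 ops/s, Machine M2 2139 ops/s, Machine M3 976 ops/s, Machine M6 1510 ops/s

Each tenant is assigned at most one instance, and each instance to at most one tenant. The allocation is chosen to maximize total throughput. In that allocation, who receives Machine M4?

Juno receives Machine M4.

This is the linear assignment problem.
Optimal: Juno→Machine M4 (2108 ops/s), Iris→Machine M6 (2273 ops/s), Kestrel→Machine M3 (2135 ops/s), Flint→Machine M2 (2139 ops/s) — total 2108+2273+2135+2139 = 8655 ops/s.
Max-entry greedy (repeatedly take the single best remaining cell) gives 7234 ops/s, worse by 1421.
Checked against all permutations: 8655 ops/s is optimal.
Juno's own top instance is Machine M3 (2222 ops/s), but forcing Juno→Machine M3 and reassigning the rest optimally gives only 8253 ops/s — worse by 402.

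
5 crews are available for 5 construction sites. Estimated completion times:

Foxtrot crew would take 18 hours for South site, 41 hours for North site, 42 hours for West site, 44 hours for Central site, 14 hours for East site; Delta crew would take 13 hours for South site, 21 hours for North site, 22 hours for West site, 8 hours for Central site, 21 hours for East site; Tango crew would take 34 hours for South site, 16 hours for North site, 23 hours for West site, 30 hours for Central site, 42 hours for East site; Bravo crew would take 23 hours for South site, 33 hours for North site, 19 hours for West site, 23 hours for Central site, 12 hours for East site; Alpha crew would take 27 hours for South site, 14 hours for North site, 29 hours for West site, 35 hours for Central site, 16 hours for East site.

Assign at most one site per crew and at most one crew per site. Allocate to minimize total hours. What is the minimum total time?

Min total: 75 hours

Optimal: Foxtrot crew→South site (18 hours), Delta crew→Central site (8 hours), Tango crew→West site (23 hours), Bravo crew→East site (12 hours), Alpha crew→North site (14 hours) — total 18+8+23+12+14 = 75 hours.
Column-greedy (each site in turn goes to its cheapest remaining crew) gives 90 hours, worse by 15.
No other one-to-one assignment undercuts 75 hours.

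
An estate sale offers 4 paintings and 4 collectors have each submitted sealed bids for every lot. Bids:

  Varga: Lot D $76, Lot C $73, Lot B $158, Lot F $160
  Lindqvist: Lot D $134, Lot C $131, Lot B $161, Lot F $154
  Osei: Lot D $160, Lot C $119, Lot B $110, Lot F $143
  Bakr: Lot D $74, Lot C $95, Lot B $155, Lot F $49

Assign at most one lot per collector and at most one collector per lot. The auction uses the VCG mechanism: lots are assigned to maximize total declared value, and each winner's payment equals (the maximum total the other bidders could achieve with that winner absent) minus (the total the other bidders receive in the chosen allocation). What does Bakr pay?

Efficient allocation: Varga→Lot F ($160), Lindqvist→Lot C ($131), Osei→Lot D ($160), Bakr→Lot B ($155); total welfare W = $606.
Bakr receives Lot B at value $155, so the others get W − 155 = $451.
Without Bakr: best allocation of the remaining 3 bidders over all 4 lots is Varga→Lot F ($160), Lindqvist→Lot B ($161), Osei→Lot D ($160), total $481.
VCG payment = (others' best without Bakr) − (others' welfare with Bakr) = 481 − 451 = $30.

Bakr pays $30.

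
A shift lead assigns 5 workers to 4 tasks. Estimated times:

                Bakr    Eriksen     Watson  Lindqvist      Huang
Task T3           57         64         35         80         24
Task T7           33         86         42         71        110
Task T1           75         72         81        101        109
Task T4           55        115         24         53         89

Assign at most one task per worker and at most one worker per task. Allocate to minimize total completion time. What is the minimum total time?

Min total: 153 min

This is a one-to-one assignment (minimum-cost bipartite matching).
Optimal: Huang→Task T3 (24 min), Bakr→Task T7 (33 min), Eriksen→Task T1 (72 min), Watson→Task T4 (24 min) — total 24+33+72+24 = 153 min.
Row-greedy (each worker in turn takes its cheapest remaining task) gives 222 min, worse by 69.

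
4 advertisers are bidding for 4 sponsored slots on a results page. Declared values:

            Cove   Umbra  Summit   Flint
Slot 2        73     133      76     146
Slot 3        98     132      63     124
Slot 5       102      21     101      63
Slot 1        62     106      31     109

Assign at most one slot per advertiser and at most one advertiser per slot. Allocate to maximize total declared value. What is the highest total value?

Max total: $451

This is the linear assignment problem.
Optimal: Cove→Slot 3 ($98), Umbra→Slot 1 ($106), Summit→Slot 5 ($101), Flint→Slot 2 ($146) — total 98+106+101+146 = $451.
Column-greedy (each slot in turn goes to its best remaining advertiser) gives $411, worse by 40.
Next-best assignment: Cove→Slot 3, Umbra→Slot 2, Summit→Slot 5, Flint→Slot 1 = $441.
Swapping Cove↔Summit (Cove→Slot 5 $102, Summit→Slot 3 $63) loses 34.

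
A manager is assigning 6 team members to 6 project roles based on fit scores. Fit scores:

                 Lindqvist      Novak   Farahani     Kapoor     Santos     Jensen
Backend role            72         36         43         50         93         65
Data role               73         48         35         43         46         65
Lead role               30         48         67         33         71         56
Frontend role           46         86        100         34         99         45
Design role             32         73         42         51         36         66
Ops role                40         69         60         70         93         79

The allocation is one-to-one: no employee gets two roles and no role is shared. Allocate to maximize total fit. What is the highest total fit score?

Maximum total: 465 pts

Optimal: Lindqvist→Data role (73 pts), Novak→Design role (73 pts), Farahani→Frontend role (100 pts), Kapoor→Ops role (70 pts), Santos→Backend role (93 pts), Jensen→Lead role (56 pts) — total 73+73+100+70+93+56 = 465 pts.
Row-greedy (each employee in turn takes its best remaining role) gives 455 pts, worse by 10.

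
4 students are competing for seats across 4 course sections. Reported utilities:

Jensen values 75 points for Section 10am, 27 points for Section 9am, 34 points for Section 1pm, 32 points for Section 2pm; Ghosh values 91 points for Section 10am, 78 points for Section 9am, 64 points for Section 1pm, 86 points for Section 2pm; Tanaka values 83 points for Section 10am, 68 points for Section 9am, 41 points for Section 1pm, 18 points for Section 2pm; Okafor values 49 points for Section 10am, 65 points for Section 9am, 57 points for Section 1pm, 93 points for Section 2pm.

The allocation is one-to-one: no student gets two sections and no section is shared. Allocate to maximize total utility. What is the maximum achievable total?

Optimal: Jensen→Section 10am (75 points), Ghosh→Section 1pm (64 points), Tanaka→Section 9am (68 points), Okafor→Section 2pm (93 points) — total 75+64+68+93 = 300 points.
Column-greedy (each section in turn goes to its best remaining student) gives 248 points, worse by 52.
Next-best assignment: Jensen→Section 1pm, Ghosh→Section 9am, Tanaka→Section 10am, Okafor→Section 2pm = 288 points.

Maximum total: 300 points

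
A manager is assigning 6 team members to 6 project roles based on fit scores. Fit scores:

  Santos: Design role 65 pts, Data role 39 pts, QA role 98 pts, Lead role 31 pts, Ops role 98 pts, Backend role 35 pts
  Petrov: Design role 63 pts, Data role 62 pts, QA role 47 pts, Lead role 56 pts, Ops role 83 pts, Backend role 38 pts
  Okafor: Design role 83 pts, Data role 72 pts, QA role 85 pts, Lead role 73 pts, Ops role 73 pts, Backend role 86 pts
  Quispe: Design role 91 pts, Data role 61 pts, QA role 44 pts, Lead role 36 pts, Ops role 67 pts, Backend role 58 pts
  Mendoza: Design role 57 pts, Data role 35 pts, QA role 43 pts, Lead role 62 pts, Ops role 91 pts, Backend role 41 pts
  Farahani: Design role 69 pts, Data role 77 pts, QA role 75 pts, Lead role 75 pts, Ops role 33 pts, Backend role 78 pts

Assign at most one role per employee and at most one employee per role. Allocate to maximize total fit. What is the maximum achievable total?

This is the linear assignment problem.
Optimal: Santos→QA role (98 pts), Petrov→Data role (62 pts), Okafor→Backend role (86 pts), Quispe→Design role (91 pts), Mendoza→Ops role (91 pts), Farahani→Lead role (75 pts) — total 98+62+86+91+91+75 = 503 pts.
Column-greedy (each role in turn goes to its best remaining employee) gives 468 pts, worse by 35.

Maximum total: 503 pts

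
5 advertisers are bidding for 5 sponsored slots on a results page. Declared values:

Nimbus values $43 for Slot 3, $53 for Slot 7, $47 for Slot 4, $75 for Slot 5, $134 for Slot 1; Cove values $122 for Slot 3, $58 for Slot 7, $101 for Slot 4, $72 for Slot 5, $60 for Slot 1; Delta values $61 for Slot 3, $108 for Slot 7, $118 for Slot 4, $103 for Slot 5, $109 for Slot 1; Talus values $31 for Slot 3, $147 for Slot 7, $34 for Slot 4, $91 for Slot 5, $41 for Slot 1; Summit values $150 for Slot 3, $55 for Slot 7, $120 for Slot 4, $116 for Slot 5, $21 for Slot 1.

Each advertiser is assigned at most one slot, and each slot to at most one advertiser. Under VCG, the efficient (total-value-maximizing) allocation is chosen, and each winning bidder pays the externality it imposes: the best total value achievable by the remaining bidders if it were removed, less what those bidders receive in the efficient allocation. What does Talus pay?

Talus pays $3.

Efficient allocation: Nimbus→Slot 1 ($134), Cove→Slot 3 ($122), Delta→Slot 4 ($118), Talus→Slot 7 ($147), Summit→Slot 5 ($116); total welfare W = $637.
Talus receives Slot 7 at value $147, so the others get W − 147 = $490.
Without Talus: best allocation of the remaining 4 bidders over all 5 slots is Nimbus→Slot 1 ($134), Cove→Slot 4 ($101), Delta→Slot 7 ($108), Summit→Slot 3 ($150), total $493.
VCG payment = (others' best without Talus) − (others' welfare with Talus) = 493 − 490 = $3.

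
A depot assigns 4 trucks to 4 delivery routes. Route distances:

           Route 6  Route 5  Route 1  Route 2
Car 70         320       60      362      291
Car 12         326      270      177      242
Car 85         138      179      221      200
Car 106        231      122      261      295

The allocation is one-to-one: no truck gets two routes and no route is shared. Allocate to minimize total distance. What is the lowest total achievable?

Optimal: Car 70→Route 5 (60 km), Car 12→Route 1 (177 km), Car 85→Route 2 (200 km), Car 106→Route 6 (231 km) — total 60+177+200+231 = 668 km.
Min-entry greedy (repeatedly take the single cheapest remaining cell) gives 670 km, worse by 2.
Checked against all permutations: 668 km is optimal.

Minimum total: 668 km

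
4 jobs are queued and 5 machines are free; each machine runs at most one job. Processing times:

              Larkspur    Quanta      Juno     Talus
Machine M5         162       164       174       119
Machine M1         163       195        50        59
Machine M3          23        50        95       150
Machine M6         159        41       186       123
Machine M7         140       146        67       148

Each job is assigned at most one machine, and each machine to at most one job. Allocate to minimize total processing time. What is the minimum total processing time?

Min total: 190 min

This is a one-to-one assignment (minimum-cost bipartite matching).
Optimal: Larkspur→Machine M3 (23 min), Quanta→Machine M6 (41 min), Juno→Machine M7 (67 min), Talus→Machine M1 (59 min) — total 23+41+67+59 = 190 min.
Column-greedy (each machine in turn goes to its cheapest remaining job) gives 233 min, worse by 43.
Next-best assignment: Larkspur→Machine M3, Quanta→Machine M6, Juno→Machine M1, Talus→Machine M5 = 233 min.
Swapping Talus↔Juno (Talus→Machine M7 148 min, Juno→Machine M1 50 min) adds 72.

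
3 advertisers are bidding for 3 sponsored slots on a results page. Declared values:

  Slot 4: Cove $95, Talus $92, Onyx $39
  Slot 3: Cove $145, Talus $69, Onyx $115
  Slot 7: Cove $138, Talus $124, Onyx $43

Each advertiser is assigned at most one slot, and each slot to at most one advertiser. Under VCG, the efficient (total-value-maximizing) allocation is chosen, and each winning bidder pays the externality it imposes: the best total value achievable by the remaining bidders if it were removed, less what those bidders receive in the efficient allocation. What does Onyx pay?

Onyx pays $39.

Efficient allocation: Cove→Slot 7 ($138), Talus→Slot 4 ($92), Onyx→Slot 3 ($115); total welfare W = $345.
Onyx receives Slot 3 at value $115, so the others get W − 115 = $230.
Without Onyx: best allocation of the remaining 2 bidders over all 3 slots is Cove→Slot 3 ($145), Talus→Slot 7 ($124), total $269.
VCG payment = (others' best without Onyx) − (others' welfare with Onyx) = 269 − 230 = $39.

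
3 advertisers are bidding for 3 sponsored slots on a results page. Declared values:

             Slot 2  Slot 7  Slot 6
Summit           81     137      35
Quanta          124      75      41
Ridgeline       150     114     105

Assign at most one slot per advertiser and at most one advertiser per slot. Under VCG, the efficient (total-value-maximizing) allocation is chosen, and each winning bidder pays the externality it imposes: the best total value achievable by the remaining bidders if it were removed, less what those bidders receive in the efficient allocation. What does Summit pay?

Efficient allocation: Summit→Slot 7 ($137), Quanta→Slot 2 ($124), Ridgeline→Slot 6 ($105); total welfare W = $366.
Summit receives Slot 7 at value $137, so the others get W − 137 = $229.
Without Summit: best allocation of the remaining 2 bidders over all 3 slots is Quanta→Slot 2 ($124), Ridgeline→Slot 7 ($114), total $238.
VCG payment = (others' best without Summit) − (others' welfare with Summit) = 238 − 229 = $9.

Summit pays $9.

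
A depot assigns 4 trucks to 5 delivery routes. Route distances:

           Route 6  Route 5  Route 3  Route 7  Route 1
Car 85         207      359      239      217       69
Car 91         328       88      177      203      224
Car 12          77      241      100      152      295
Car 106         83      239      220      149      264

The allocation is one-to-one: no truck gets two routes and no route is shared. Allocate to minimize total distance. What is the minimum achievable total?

Minimum total: 340 km

Treat this as an assignment problem: match each truck to one route.
Optimal: Car 85→Route 1 (69 km), Car 91→Route 5 (88 km), Car 12→Route 3 (100 km), Car 106→Route 6 (83 km) — total 69+88+100+83 = 340 km.
Column-greedy (each route in turn goes to its cheapest remaining truck) gives 602 km, worse by 262.
Checked against all permutations: 340 km is optimal.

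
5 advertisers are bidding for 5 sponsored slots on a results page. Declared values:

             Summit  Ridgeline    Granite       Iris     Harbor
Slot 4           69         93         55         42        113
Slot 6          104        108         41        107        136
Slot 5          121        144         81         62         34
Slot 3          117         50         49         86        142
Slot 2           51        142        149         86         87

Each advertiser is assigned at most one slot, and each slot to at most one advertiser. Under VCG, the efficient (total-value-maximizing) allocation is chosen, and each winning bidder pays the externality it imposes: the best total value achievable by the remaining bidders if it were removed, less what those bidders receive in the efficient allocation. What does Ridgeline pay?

Ridgeline pays $33.

Efficient allocation: Summit→Slot 3 ($117), Ridgeline→Slot 5 ($144), Granite→Slot 2 ($149), Iris→Slot 6 ($107), Harbor→Slot 4 ($113); total welfare W = $630.
Ridgeline receives Slot 5 at value $144, so the others get W − 144 = $486.
Without Ridgeline: best allocation of the remaining 4 bidders over all 5 slots is Summit→Slot 5 ($121), Granite→Slot 2 ($149), Iris→Slot 6 ($107), Harbor→Slot 3 ($142), total $519.
VCG payment = (others' best without Ridgeline) − (others' welfare with Ridgeline) = 519 − 486 = $33.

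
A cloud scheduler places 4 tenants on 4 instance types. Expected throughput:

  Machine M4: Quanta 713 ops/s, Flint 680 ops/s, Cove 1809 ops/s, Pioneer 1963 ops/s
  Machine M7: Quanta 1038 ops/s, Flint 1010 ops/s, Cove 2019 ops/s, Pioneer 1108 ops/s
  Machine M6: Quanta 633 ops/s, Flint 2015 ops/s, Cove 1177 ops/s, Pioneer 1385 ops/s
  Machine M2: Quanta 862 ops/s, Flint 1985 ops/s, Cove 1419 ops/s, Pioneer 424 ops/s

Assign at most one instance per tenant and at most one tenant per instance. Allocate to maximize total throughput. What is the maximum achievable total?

Maximum total: 6859 ops/s

This is a one-to-one assignment (maximum-weight bipartite matching).
Optimal: Quanta→Machine M2 (862 ops/s), Flint→Machine M6 (2015 ops/s), Cove→Machine M7 (2019 ops/s), Pioneer→Machine M4 (1963 ops/s) — total 862+2015+2019+1963 = 6859 ops/s.
Row-greedy (each tenant in turn takes its best remaining instance) gives 5286 ops/s, worse by 1573.
Checked against all permutations: 6859 ops/s is optimal.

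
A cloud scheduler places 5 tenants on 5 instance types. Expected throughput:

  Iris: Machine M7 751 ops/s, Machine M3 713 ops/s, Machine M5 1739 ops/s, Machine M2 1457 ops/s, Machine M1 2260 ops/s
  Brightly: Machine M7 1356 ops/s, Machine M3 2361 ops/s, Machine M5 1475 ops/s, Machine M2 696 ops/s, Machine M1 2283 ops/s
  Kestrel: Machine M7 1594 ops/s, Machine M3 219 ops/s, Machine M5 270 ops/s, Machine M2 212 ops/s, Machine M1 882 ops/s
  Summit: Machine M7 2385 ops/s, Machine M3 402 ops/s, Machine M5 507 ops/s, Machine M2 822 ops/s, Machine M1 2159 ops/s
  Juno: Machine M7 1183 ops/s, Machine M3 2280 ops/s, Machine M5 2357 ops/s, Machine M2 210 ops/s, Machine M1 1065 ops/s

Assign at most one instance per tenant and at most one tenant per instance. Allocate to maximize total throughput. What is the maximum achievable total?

Optimal: Iris→Machine M2 (1457 ops/s), Brightly→Machine M3 (2361 ops/s), Kestrel→Machine M7 (1594 ops/s), Summit→Machine M1 (2159 ops/s), Juno→Machine M5 (2357 ops/s) — total 1457+2361+1594+2159+2357 = 9928 ops/s.
Max-entry greedy (repeatedly take the single best remaining cell) gives 9575 ops/s, worse by 353.
Next-best assignment: Iris→Machine M1, Brightly→Machine M3, Kestrel→Machine M2, Summit→Machine M7, Juno→Machine M5 = 9575 ops/s.
Checked against all permutations: 9928 ops/s is optimal.

Max total: 9928 ops/s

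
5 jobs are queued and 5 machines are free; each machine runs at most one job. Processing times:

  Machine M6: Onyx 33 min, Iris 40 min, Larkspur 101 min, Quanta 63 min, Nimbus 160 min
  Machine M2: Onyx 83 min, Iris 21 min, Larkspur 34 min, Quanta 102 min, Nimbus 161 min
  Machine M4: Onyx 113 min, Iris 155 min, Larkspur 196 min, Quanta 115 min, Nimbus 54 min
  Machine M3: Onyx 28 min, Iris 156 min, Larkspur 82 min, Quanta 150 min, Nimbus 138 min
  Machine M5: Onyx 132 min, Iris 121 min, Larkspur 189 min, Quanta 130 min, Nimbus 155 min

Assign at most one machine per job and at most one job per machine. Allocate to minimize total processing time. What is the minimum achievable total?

Min total: 286 min

This is the linear assignment problem.
Optimal: Onyx→Machine M3 (28 min), Iris→Machine M6 (40 min), Larkspur→Machine M2 (34 min), Quanta→Machine M5 (130 min), Nimbus→Machine M4 (54 min) — total 28+40+34+130+54 = 286 min.
Min-entry greedy (repeatedly take the single cheapest remaining cell) gives 355 min, worse by 69.
Next-best assignment: Onyx→Machine M3, Iris→Machine M5, Larkspur→Machine M2, Quanta→Machine M6, Nimbus→Machine M4 = 300 min.
Checked against all permutations: 286 min is optimal.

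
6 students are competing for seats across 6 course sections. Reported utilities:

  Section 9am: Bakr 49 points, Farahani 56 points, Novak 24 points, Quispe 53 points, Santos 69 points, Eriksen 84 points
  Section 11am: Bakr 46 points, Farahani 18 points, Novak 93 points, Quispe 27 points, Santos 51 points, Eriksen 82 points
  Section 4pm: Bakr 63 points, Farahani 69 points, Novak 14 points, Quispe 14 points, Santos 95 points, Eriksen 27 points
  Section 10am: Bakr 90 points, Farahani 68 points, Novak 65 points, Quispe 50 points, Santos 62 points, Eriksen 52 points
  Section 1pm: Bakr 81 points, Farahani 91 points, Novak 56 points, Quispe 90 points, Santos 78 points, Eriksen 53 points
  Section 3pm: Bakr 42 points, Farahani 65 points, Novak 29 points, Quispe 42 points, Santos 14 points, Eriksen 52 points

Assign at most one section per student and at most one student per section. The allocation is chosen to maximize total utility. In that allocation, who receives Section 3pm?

Farahani receives Section 3pm.

Optimal: Bakr→Section 10am (90 points), Farahani→Section 3pm (65 points), Novak→Section 11am (93 points), Quispe→Section 1pm (90 points), Santos→Section 4pm (95 points), Eriksen→Section 9am (84 points) — total 90+65+93+90+95+84 = 517 points.
Row-greedy (each student in turn takes its best remaining section) gives 474 points, worse by 43.
Farahani's own top section is Section 1pm (91 points), but forcing Farahani→Section 1pm and reassigning the rest optimally gives only 495 points — worse by 22.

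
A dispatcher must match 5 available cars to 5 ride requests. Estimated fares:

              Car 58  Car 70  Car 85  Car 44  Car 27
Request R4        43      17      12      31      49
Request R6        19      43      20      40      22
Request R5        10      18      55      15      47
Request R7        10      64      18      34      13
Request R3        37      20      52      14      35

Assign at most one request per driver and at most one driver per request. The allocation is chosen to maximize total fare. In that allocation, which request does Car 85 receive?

This is a one-to-one assignment (maximum-weight bipartite matching).
Optimal: Car 58→Request R4 ($43), Car 70→Request R7 ($64), Car 85→Request R3 ($52), Car 44→Request R6 ($40), Car 27→Request R5 ($47) — total 43+64+52+40+47 = $246.
Swapping Car 44↔Car 70 (Car 44→Request R7 $34, Car 70→Request R6 $43) loses 27.
Car 85's own top request is Request R5 ($55), but forcing Car 85→Request R5 and reassigning the rest optimally gives only $245 — worse by 1.

Car 85 receives Request R3.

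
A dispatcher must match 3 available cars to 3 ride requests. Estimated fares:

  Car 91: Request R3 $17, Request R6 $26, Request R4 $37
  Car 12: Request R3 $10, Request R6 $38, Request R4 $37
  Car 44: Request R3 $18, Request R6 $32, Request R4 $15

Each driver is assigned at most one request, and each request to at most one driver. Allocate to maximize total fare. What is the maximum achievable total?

Maximum total: $93

Optimal: Car 91→Request R4 ($37), Car 12→Request R6 ($38), Car 44→Request R3 ($18) — total 37+38+18 = $93.
Next-best assignment: Car 91→Request R3, Car 12→Request R4, Car 44→Request R6 = $86.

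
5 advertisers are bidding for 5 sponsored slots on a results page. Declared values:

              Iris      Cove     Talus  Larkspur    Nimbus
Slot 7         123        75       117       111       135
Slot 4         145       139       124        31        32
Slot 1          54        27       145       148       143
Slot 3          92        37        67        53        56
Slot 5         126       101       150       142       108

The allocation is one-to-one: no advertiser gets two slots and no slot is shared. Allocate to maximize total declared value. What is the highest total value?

This is the linear assignment problem.
Optimal: Iris→Slot 3 ($92), Cove→Slot 4 ($139), Talus→Slot 5 ($150), Larkspur→Slot 1 ($148), Nimbus→Slot 7 ($135) — total 92+139+150+148+135 = $664.
Max-entry greedy (repeatedly take the single best remaining cell) gives $615, worse by 49.
Checked against all permutations: $664 is optimal.

Maximum total: $664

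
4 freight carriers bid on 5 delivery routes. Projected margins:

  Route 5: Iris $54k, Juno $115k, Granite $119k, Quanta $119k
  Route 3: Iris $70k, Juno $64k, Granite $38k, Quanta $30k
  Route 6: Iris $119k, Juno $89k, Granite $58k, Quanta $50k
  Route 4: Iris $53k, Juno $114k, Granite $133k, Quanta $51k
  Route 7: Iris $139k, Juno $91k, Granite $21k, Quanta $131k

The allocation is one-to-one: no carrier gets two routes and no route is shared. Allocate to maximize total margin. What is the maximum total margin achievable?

Maximum total: $498k

Optimal: Iris→Route 6 ($119k), Juno→Route 5 ($115k), Granite→Route 4 ($133k), Quanta→Route 7 ($131k) — total 119+115+133+131 = $498k.
Max-entry greedy (repeatedly take the single best remaining cell) gives $480k, worse by 18.
No other one-to-one assignment exceeds $498k.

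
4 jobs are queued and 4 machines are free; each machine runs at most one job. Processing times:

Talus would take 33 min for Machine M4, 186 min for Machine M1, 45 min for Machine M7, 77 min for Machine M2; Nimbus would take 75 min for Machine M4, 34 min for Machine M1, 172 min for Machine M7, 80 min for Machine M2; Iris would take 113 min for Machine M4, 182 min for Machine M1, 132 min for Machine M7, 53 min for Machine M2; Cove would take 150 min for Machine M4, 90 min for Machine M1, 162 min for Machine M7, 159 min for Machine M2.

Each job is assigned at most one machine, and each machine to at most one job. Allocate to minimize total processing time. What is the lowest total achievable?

Min total: 263 min

Treat this as an assignment problem: match each job to one machine.
Optimal: Talus→Machine M7 (45 min), Nimbus→Machine M4 (75 min), Iris→Machine M2 (53 min), Cove→Machine M1 (90 min) — total 45+75+53+90 = 263 min.
Min-entry greedy (repeatedly take the single cheapest remaining cell) gives 282 min, worse by 19.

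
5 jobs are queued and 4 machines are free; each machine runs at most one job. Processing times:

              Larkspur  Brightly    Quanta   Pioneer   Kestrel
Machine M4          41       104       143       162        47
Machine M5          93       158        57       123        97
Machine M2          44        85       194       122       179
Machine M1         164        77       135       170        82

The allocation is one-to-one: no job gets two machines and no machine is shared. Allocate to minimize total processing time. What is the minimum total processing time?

Minimum total: 225 min

Optimal: Kestrel→Machine M4 (47 min), Quanta→Machine M5 (57 min), Larkspur→Machine M2 (44 min), Brightly→Machine M1 (77 min) — total 47+57+44+77 = 225 min.
Row-greedy (each job in turn takes its cheapest remaining machine) gives 297 min, worse by 72.
No other one-to-one assignment undercuts 225 min.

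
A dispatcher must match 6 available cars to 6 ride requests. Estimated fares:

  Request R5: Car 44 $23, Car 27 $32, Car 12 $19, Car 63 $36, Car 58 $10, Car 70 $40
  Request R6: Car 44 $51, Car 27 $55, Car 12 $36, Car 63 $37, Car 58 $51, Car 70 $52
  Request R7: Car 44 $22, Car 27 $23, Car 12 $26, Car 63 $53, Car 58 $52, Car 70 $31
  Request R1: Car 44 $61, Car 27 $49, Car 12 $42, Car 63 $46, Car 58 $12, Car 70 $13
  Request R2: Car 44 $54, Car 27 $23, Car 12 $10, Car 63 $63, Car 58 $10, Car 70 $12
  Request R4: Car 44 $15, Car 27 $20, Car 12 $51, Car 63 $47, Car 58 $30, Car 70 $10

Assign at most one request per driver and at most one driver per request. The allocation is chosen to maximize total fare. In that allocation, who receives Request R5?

Car 70 receives Request R5.

Optimal: Car 44→Request R1 ($61), Car 27→Request R6 ($55), Car 12→Request R4 ($51), Car 63→Request R2 ($63), Car 58→Request R7 ($52), Car 70→Request R5 ($40) — total 61+55+51+63+52+40 = $322.
Next-best assignment: Car 44→Request R1, Car 27→Request R5, Car 12→Request R4, Car 63→Request R2, Car 58→Request R7, Car 70→Request R6 = $311.
Swapping Car 63↔Car 70 (Car 63→Request R5 $36, Car 70→Request R2 $12) loses 55.
Car 70's own top request is Request R6 ($52), but forcing Car 70→Request R6 and reassigning the rest optimally gives only $311 — worse by 11.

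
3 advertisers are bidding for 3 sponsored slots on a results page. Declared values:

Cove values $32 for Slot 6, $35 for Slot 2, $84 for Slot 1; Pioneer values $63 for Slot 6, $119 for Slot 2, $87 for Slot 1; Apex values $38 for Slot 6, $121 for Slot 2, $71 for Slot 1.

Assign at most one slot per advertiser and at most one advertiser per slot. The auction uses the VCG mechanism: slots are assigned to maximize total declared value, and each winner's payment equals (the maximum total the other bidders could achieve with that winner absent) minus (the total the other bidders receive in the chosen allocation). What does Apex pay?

Efficient allocation: Cove→Slot 1 ($84), Pioneer→Slot 6 ($63), Apex→Slot 2 ($121); total welfare W = $268.
Apex receives Slot 2 at value $121, so the others get W − 121 = $147.
Without Apex: best allocation of the remaining 2 bidders over all 3 slots is Cove→Slot 1 ($84), Pioneer→Slot 2 ($119), total $203.
VCG payment = (others' best without Apex) − (others' welfare with Apex) = 203 − 147 = $56.

Apex pays $56.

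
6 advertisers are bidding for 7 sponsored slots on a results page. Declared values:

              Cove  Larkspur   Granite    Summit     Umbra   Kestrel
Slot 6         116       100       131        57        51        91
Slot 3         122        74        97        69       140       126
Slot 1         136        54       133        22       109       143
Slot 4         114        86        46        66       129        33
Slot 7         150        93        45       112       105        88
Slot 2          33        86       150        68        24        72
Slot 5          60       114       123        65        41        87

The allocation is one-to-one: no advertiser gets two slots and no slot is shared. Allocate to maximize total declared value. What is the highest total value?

Maximum total: $775

Treat this as an assignment problem: match each advertiser to one slot.
Optimal: Cove→Slot 6 ($116), Larkspur→Slot 5 ($114), Granite→Slot 2 ($150), Summit→Slot 7 ($112), Umbra→Slot 3 ($140), Kestrel→Slot 1 ($143) — total 116+114+150+112+140+143 = $775.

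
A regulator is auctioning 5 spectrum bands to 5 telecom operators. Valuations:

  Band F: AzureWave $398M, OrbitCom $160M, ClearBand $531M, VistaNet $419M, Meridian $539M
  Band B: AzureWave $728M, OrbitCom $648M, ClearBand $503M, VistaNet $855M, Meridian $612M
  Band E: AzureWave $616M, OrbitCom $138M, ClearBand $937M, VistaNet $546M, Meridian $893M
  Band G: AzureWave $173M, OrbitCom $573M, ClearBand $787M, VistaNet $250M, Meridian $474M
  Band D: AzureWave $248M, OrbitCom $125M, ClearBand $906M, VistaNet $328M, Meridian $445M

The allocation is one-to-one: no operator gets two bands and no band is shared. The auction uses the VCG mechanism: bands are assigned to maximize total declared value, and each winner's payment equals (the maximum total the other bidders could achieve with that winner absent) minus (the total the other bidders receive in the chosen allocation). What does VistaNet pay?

Efficient allocation: AzureWave→Band F ($398M), OrbitCom→Band G ($573M), ClearBand→Band D ($906M), VistaNet→Band B ($855M), Meridian→Band E ($893M); total welfare W = $3625M.
VistaNet receives Band B at value $855M, so the others get W − 855 = $2770M.
Without VistaNet: best allocation of the remaining 4 bidders over all 5 bands is AzureWave→Band B ($728M), OrbitCom→Band G ($573M), ClearBand→Band D ($906M), Meridian→Band E ($893M), total $3100M.
VCG payment = (others' best without VistaNet) − (others' welfare with VistaNet) = 3100 − 2770 = $330M.

VistaNet pays $330M.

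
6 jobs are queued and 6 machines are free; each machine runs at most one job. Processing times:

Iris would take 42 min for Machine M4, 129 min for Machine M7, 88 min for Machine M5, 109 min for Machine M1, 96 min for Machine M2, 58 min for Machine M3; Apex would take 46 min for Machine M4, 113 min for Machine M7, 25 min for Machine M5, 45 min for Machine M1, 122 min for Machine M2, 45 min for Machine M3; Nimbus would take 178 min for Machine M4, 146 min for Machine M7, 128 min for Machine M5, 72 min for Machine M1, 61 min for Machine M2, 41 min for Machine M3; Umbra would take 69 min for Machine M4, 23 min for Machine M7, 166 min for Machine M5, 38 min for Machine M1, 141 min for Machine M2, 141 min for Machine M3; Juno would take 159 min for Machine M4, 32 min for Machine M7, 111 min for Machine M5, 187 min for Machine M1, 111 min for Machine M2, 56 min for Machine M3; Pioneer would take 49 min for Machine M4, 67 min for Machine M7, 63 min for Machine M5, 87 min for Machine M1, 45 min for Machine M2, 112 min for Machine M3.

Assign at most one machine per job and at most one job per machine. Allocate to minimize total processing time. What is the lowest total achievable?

Optimal: Iris→Machine M4 (42 min), Apex→Machine M5 (25 min), Nimbus→Machine M3 (41 min), Umbra→Machine M1 (38 min), Juno→Machine M7 (32 min), Pioneer→Machine M2 (45 min) — total 42+25+41+38+32+45 = 223 min.
Next-best assignment: Iris→Machine M4, Apex→Machine M5, Nimbus→Machine M1, Umbra→Machine M7, Juno→Machine M3, Pioneer→Machine M2 = 263 min.
Checked against all permutations: 223 min is optimal.

Min total: 223 min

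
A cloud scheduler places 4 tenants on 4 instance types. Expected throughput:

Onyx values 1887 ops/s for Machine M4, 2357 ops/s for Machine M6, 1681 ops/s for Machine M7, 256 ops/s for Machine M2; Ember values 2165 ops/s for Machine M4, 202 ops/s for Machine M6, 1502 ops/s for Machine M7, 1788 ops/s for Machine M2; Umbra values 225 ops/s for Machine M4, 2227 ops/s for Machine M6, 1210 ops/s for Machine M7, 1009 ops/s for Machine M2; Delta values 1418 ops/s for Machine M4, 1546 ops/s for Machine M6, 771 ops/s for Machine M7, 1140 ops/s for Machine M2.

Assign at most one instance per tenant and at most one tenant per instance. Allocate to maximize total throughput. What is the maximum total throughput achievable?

Max total: 7213 ops/s

Optimal: Onyx→Machine M7 (1681 ops/s), Ember→Machine M4 (2165 ops/s), Umbra→Machine M6 (2227 ops/s), Delta→Machine M2 (1140 ops/s) — total 1681+2165+2227+1140 = 7213 ops/s.
Column-greedy (each instance in turn goes to its best remaining tenant) gives 6872 ops/s, worse by 341.
Next-best assignment: Onyx→Machine M7, Ember→Machine M2, Umbra→Machine M6, Delta→Machine M4 = 7114 ops/s.
Swapping Delta↔Umbra (Delta→Machine M6 1546 ops/s, Umbra→Machine M2 1009 ops/s) loses 812.
Every other assignment is strictly worse.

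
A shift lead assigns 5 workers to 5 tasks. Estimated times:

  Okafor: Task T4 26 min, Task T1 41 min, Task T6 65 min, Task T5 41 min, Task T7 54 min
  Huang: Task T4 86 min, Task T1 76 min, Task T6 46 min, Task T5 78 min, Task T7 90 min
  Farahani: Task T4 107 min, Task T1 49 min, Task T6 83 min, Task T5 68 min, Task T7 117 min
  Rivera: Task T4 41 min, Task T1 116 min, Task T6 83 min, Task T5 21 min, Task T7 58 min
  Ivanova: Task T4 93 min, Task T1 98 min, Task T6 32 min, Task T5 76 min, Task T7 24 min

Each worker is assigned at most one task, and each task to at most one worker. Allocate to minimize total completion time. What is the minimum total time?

Optimal: Okafor→Task T4 (26 min), Huang→Task T6 (46 min), Farahani→Task T1 (49 min), Rivera→Task T5 (21 min), Ivanova→Task T7 (24 min) — total 26+46+49+21+24 = 166 min.
Column-greedy (each task in turn goes to its cheapest remaining worker) gives 218 min, worse by 52.
Next-best assignment: Okafor→Task T5, Huang→Task T6, Farahani→Task T1, Rivera→Task T4, Ivanova→Task T7 = 201 min.
No other one-to-one assignment undercuts 166 min.

Minimum total: 166 min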